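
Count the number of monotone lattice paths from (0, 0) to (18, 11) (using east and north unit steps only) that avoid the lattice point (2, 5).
Number of paths = 33030417

Total paths from (0, 0) to (18, 11): C(29, 18) = 34597290. Paths through (2, 5): (paths (0, 0) → (2, 5)) × (paths (2, 5) → (18, 11)) = C(7, 2) · C(22, 16) = 21 · 74613 = 1566873. Avoidance count = 34597290 − 1566873 = 33030417.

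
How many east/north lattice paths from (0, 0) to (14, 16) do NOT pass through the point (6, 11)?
Number of paths = 129494763

Total paths from (0, 0) to (14, 16): C(30, 14) = 145422675. Paths through (6, 11): (paths (0, 0) → (6, 11)) × (paths (6, 11) → (14, 16)) = C(17, 6) · C(13, 8) = 12376 · 1287 = 15927912. Avoidance count = 145422675 − 15927912 = 129494763.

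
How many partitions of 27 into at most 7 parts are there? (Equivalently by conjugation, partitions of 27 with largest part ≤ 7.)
p(27, parts ≤ 7) = 1175

Use the recurrence p(n, m) = p(n, m−1) + p(n−m, m): either the largest part is < m (count p(n, m−1)) or the largest part is exactly m (remove one copy of m, count p(n−m, m)). With p(0, ·) = 1 this gives p(27, parts ≤ 7) = 1175. (By conjugating Young diagrams, this also counts partitions of 27 into at most 7 parts.)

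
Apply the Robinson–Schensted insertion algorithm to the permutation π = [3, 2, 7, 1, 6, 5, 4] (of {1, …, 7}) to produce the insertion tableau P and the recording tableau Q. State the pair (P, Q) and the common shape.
P = [1, 4] / [2, 5] / [3, 6] / [7];  Q = [1, 3] / [2, 5] / [4, 6] / [7];  common shape = (2, 2, 2, 1)

Row-insert the values π_1, π_2, … into P one at a time, bumping the leftmost entry strictly greater than the inserted value down to the next row. The recording tableau Q records, in position (i, j), the step at which that cell was added to P.
  Insert 3 (step 1): P = [3];  Q = [1]
  Insert 2 (step 2): P = [2] / [3];  Q = [1] / [2]
  Insert 7 (step 3): P = [2, 7] / [3];  Q = [1, 3] / [2]
  Insert 1 (step 4): P = [1, 7] / [2] / [3];  Q = [1, 3] / [2] / [4]
  Insert 6 (step 5): P = [1, 6] / [2, 7] / [3];  Q = [1, 3] / [2, 5] / [4]
  Insert 5 (step 6): P = [1, 5] / [2, 6] / [3, 7];  Q = [1, 3] / [2, 5] / [4, 6]
  Insert 4 (step 7): P = [1, 4] / [2, 5] / [3, 6] / [7];  Q = [1, 3] / [2, 5] / [4, 6] / [7]
Final shape: (2, 2, 2, 1).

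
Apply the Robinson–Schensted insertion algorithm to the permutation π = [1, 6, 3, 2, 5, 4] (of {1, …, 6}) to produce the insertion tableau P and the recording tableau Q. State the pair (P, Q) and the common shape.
P = [1, 2, 4] / [3, 5] / [6];  Q = [1, 2, 5] / [3, 6] / [4];  common shape = (3, 2, 1)

Row-insert the values π_1, π_2, … into P one at a time, bumping the leftmost entry strictly greater than the inserted value down to the next row. The recording tableau Q records, in position (i, j), the step at which that cell was added to P.
  Insert 1 (step 1): P = [1];  Q = [1]
  Insert 6 (step 2): P = [1, 6];  Q = [1, 2]
  Insert 3 (step 3): P = [1, 3] / [6];  Q = [1, 2] / [3]
  Insert 2 (step 4): P = [1, 2] / [3] / [6];  Q = [1, 2] / [3] / [4]
  Insert 5 (step 5): P = [1, 2, 5] / [3] / [6];  Q = [1, 2, 5] / [3] / [4]
  Insert 4 (step 6): P = [1, 2, 4] / [3, 5] / [6];  Q = [1, 2, 5] / [3, 6] / [4]
Final shape: (3, 2, 1).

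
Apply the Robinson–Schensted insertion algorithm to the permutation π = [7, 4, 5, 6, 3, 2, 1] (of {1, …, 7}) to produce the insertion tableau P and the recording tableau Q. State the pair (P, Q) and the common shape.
P = [1, 5, 6] / [2] / [3] / [4] / [7];  Q = [1, 3, 4] / [2] / [5] / [6] / [7];  common shape = (3, 1, 1, 1, 1)

Row-insert the values π_1, π_2, … into P one at a time, bumping the leftmost entry strictly greater than the inserted value down to the next row. The recording tableau Q records, in position (i, j), the step at which that cell was added to P.
  Insert 7 (step 1): P = [7];  Q = [1]
  Insert 4 (step 2): P = [4] / [7];  Q = [1] / [2]
  Insert 5 (step 3): P = [4, 5] / [7];  Q = [1, 3] / [2]
  Insert 6 (step 4): P = [4, 5, 6] / [7];  Q = [1, 3, 4] / [2]
  Insert 3 (step 5): P = [3, 5, 6] / [4] / [7];  Q = [1, 3, 4] / [2] / [5]
  Insert 2 (step 6): P = [2, 5, 6] / [3] / [4] / [7];  Q = [1, 3, 4] / [2] / [5] / [6]
  Insert 1 (step 7): P = [1, 5, 6] / [2] / [3] / [4] / [7];  Q = [1, 3, 4] / [2] / [5] / [6] / [7]
Final shape: (3, 1, 1, 1, 1).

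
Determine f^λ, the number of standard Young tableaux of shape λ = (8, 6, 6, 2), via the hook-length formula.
# SYT of shape (8, 6, 6, 2) = 224478540

Hook-length formula: f^λ = n! / Π hook(c), product over all cells c of the Young diagram. For λ = (8, 6, 6, 2), n = 22 boxes. Hook lengths by row (left-to-right, top-to-bottom): [11, 10, 8, 7, 6, 5, 2, 1]; [8, 7, 5, 4, 3, 2]; [7, 6, 4, 3, 2, 1]; [2, 1]. Product of hooks = 5007163392000. So f^λ = 22! / 5007163392000 = 1124000727777607680000 / 5007163392000 = 224478540.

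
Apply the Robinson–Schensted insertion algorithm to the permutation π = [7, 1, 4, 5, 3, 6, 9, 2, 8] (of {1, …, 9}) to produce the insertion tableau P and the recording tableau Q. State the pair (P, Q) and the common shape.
P = [1, 2, 5, 6, 8] / [3, 9] / [4] / [7];  Q = [1, 3, 4, 6, 7] / [2, 9] / [5] / [8];  common shape = (5, 2, 1, 1)

Row-insert the values π_1, π_2, … into P one at a time, bumping the leftmost entry strictly greater than the inserted value down to the next row. The recording tableau Q records, in position (i, j), the step at which that cell was added to P.
  Insert 7 (step 1): P = [7];  Q = [1]
  Insert 1 (step 2): P = [1] / [7];  Q = [1] / [2]
  Insert 4 (step 3): P = [1, 4] / [7];  Q = [1, 3] / [2]
  Insert 5 (step 4): P = [1, 4, 5] / [7];  Q = [1, 3, 4] / [2]
  Insert 3 (step 5): P = [1, 3, 5] / [4] / [7];  Q = [1, 3, 4] / [2] / [5]
  Insert 6 (step 6): P = [1, 3, 5, 6] / [4] / [7];  Q = [1, 3, 4, 6] / [2] / [5]
  Insert 9 (step 7): P = [1, 3, 5, 6, 9] / [4] / [7];  Q = [1, 3, 4, 6, 7] / [2] / [5]
  Insert 2 (step 8): P = [1, 2, 5, 6, 9] / [3] / [4] / [7];  Q = [1, 3, 4, 6, 7] / [2] / [5] / [8]
  Insert 8 (step 9): P = [1, 2, 5, 6, 8] / [3, 9] / [4] / [7];  Q = [1, 3, 4, 6, 7] / [2, 9] / [5] / [8]
Final shape: (5, 2, 1, 1).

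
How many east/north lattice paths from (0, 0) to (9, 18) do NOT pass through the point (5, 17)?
Number of paths = 4555155

Total paths from (0, 0) to (9, 18): C(27, 9) = 4686825. Paths through (5, 17): (paths (0, 0) → (5, 17)) × (paths (5, 17) → (9, 18)) = C(22, 5) · C(5, 4) = 26334 · 5 = 131670. Avoidance count = 4686825 − 131670 = 4555155.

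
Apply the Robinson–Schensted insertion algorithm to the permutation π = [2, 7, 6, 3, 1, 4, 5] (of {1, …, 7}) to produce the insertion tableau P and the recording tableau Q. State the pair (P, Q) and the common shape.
P = [1, 3, 4, 5] / [2] / [6] / [7];  Q = [1, 2, 6, 7] / [3] / [4] / [5];  common shape = (4, 1, 1, 1)

Row-insert the values π_1, π_2, … into P one at a time, bumping the leftmost entry strictly greater than the inserted value down to the next row. The recording tableau Q records, in position (i, j), the step at which that cell was added to P.
  Insert 2 (step 1): P = [2];  Q = [1]
  Insert 7 (step 2): P = [2, 7];  Q = [1, 2]
  Insert 6 (step 3): P = [2, 6] / [7];  Q = [1, 2] / [3]
  Insert 3 (step 4): P = [2, 3] / [6] / [7];  Q = [1, 2] / [3] / [4]
  Insert 1 (step 5): P = [1, 3] / [2] / [6] / [7];  Q = [1, 2] / [3] / [4] / [5]
  Insert 4 (step 6): P = [1, 3, 4] / [2] / [6] / [7];  Q = [1, 2, 6] / [3] / [4] / [5]
  Insert 5 (step 7): P = [1, 3, 4, 5] / [2] / [6] / [7];  Q = [1, 2, 6, 7] / [3] / [4] / [5]
Final shape: (4, 1, 1, 1).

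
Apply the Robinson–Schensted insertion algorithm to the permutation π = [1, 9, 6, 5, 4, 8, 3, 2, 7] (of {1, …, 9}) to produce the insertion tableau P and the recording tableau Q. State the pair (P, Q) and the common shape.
P = [1, 2, 7] / [3, 8] / [4] / [5] / [6] / [9];  Q = [1, 2, 6] / [3, 9] / [4] / [5] / [7] / [8];  common shape = (3, 2, 1, 1, 1, 1)

Row-insert the values π_1, π_2, … into P one at a time, bumping the leftmost entry strictly greater than the inserted value down to the next row. The recording tableau Q records, in position (i, j), the step at which that cell was added to P.
  Insert 1 (step 1): P = [1];  Q = [1]
  Insert 9 (step 2): P = [1, 9];  Q = [1, 2]
  Insert 6 (step 3): P = [1, 6] / [9];  Q = [1, 2] / [3]
  Insert 5 (step 4): P = [1, 5] / [6] / [9];  Q = [1, 2] / [3] / [4]
  Insert 4 (step 5): P = [1, 4] / [5] / [6] / [9];  Q = [1, 2] / [3] / [4] / [5]
  Insert 8 (step 6): P = [1, 4, 8] / [5] / [6] / [9];  Q = [1, 2, 6] / [3] / [4] / [5]
  Insert 3 (step 7): P = [1, 3, 8] / [4] / [5] / [6] / [9];  Q = [1, 2, 6] / [3] / [4] / [5] / [7]
  Insert 2 (step 8): P = [1, 2, 8] / [3] / [4] / [5] / [6] / [9];  Q = [1, 2, 6] / [3] / [4] / [5] / [7] / [8]
  Insert 7 (step 9): P = [1, 2, 7] / [3, 8] / [4] / [5] / [6] / [9];  Q = [1, 2, 6] / [3, 9] / [4] / [5] / [7] / [8]
Final shape: (3, 2, 1, 1, 1, 1).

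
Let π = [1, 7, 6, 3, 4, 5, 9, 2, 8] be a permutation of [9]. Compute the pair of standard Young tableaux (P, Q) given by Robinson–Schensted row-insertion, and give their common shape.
P = [1, 2, 4, 5, 8] / [3, 9] / [6] / [7];  Q = [1, 2, 5, 6, 7] / [3, 9] / [4] / [8];  common shape = (5, 2, 1, 1)

Row-insert the values π_1, π_2, … into P one at a time, bumping the leftmost entry strictly greater than the inserted value down to the next row. The recording tableau Q records, in position (i, j), the step at which that cell was added to P.
  Insert 1 (step 1): P = [1];  Q = [1]
  Insert 7 (step 2): P = [1, 7];  Q = [1, 2]
  Insert 6 (step 3): P = [1, 6] / [7];  Q = [1, 2] / [3]
  Insert 3 (step 4): P = [1, 3] / [6] / [7];  Q = [1, 2] / [3] / [4]
  Insert 4 (step 5): P = [1, 3, 4] / [6] / [7];  Q = [1, 2, 5] / [3] / [4]
  Insert 5 (step 6): P = [1, 3, 4, 5] / [6] / [7];  Q = [1, 2, 5, 6] / [3] / [4]
  Insert 9 (step 7): P = [1, 3, 4, 5, 9] / [6] / [7];  Q = [1, 2, 5, 6, 7] / [3] / [4]
  Insert 2 (step 8): P = [1, 2, 4, 5, 9] / [3] / [6] / [7];  Q = [1, 2, 5, 6, 7] / [3] / [4] / [8]
  Insert 8 (step 9): P = [1, 2, 4, 5, 8] / [3, 9] / [6] / [7];  Q = [1, 2, 5, 6, 7] / [3, 9] / [4] / [8]
Final shape: (5, 2, 1, 1).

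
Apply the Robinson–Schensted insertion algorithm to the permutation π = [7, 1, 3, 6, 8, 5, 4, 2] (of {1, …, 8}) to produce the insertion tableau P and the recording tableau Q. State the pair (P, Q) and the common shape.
P = [1, 2, 4, 8] / [3] / [5] / [6] / [7];  Q = [1, 3, 4, 5] / [2] / [6] / [7] / [8];  common shape = (4, 1, 1, 1, 1)

Row-insert the values π_1, π_2, … into P one at a time, bumping the leftmost entry strictly greater than the inserted value down to the next row. The recording tableau Q records, in position (i, j), the step at which that cell was added to P.
  Insert 7 (step 1): P = [7];  Q = [1]
  Insert 1 (step 2): P = [1] / [7];  Q = [1] / [2]
  Insert 3 (step 3): P = [1, 3] / [7];  Q = [1, 3] / [2]
  Insert 6 (step 4): P = [1, 3, 6] / [7];  Q = [1, 3, 4] / [2]
  Insert 8 (step 5): P = [1, 3, 6, 8] / [7];  Q = [1, 3, 4, 5] / [2]
  Insert 5 (step 6): P = [1, 3, 5, 8] / [6] / [7];  Q = [1, 3, 4, 5] / [2] / [6]
  Insert 4 (step 7): P = [1, 3, 4, 8] / [5] / [6] / [7];  Q = [1, 3, 4, 5] / [2] / [6] / [7]
  Insert 2 (step 8): P = [1, 2, 4, 8] / [3] / [5] / [6] / [7];  Q = [1, 3, 4, 5] / [2] / [6] / [7] / [8]
Final shape: (4, 1, 1, 1, 1).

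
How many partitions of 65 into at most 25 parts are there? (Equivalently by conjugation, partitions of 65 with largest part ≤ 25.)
p(65, parts ≤ 25) = 1835113

Use the recurrence p(n, m) = p(n, m−1) + p(n−m, m): either the largest part is < m (count p(n, m−1)) or the largest part is exactly m (remove one copy of m, count p(n−m, m)). With p(0, ·) = 1 this gives p(65, parts ≤ 25) = 1835113. (By conjugating Young diagrams, this also counts partitions of 65 into at most 25 parts.)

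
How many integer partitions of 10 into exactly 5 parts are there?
p(10, 5 parts) = 7

Partitions of n into exactly k parts ↔ partitions of n − k into at most k parts (subtract 1 from each part). For n = 10, k = 5, the partitions are: 6+1+1+1+1, 5+2+1+1+1, 4+3+1+1+1, 4+2+2+1+1, 3+3+2+1+1, 3+2+2+2+1, 2+2+2+2+2. Count = 7.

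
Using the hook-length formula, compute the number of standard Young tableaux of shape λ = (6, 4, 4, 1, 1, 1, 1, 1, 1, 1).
# SYT of shape (6, 4, 4, 1, 1, 1, 1, 1, 1, 1) = 84651840

Hook-length formula: f^λ = n! / Π hook(c), product over all cells c of the Young diagram. For λ = (6, 4, 4, 1, 1, 1, 1, 1, 1, 1), n = 21 boxes. Hook lengths by row (left-to-right, top-to-bottom): [15, 7, 6, 5, 2, 1]; [12, 4, 3, 2]; [11, 3, 2, 1]; [7]; [6]; [5]; [4]; [3]; [2]; [1]. Product of hooks = 603542016000. So f^λ = 21! / 603542016000 = 51090942171709440000 / 603542016000 = 84651840.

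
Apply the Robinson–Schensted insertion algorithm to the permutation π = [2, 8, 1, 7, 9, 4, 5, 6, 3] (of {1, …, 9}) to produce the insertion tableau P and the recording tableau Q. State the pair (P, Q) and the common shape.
P = [1, 3, 5, 6] / [2, 4, 9] / [7] / [8];  Q = [1, 2, 5, 8] / [3, 4, 7] / [6] / [9];  common shape = (4, 3, 1, 1)

Row-insert the values π_1, π_2, … into P one at a time, bumping the leftmost entry strictly greater than the inserted value down to the next row. The recording tableau Q records, in position (i, j), the step at which that cell was added to P.
  Insert 2 (step 1): P = [2];  Q = [1]
  Insert 8 (step 2): P = [2, 8];  Q = [1, 2]
  Insert 1 (step 3): P = [1, 8] / [2];  Q = [1, 2] / [3]
  Insert 7 (step 4): P = [1, 7] / [2, 8];  Q = [1, 2] / [3, 4]
  Insert 9 (step 5): P = [1, 7, 9] / [2, 8];  Q = [1, 2, 5] / [3, 4]
  Insert 4 (step 6): P = [1, 4, 9] / [2, 7] / [8];  Q = [1, 2, 5] / [3, 4] / [6]
  Insert 5 (step 7): P = [1, 4, 5] / [2, 7, 9] / [8];  Q = [1, 2, 5] / [3, 4, 7] / [6]
  Insert 6 (step 8): P = [1, 4, 5, 6] / [2, 7, 9] / [8];  Q = [1, 2, 5, 8] / [3, 4, 7] / [6]
  Insert 3 (step 9): P = [1, 3, 5, 6] / [2, 4, 9] / [7] / [8];  Q = [1, 2, 5, 8] / [3, 4, 7] / [6] / [9]
Final shape: (4, 3, 1, 1).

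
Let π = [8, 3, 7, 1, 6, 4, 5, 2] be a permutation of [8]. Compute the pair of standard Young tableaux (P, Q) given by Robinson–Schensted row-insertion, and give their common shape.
P = [1, 2, 5] / [3, 4] / [6] / [7] / [8];  Q = [1, 3, 7] / [2, 5] / [4] / [6] / [8];  common shape = (3, 2, 1, 1, 1)

Row-insert the values π_1, π_2, … into P one at a time, bumping the leftmost entry strictly greater than the inserted value down to the next row. The recording tableau Q records, in position (i, j), the step at which that cell was added to P.
  Insert 8 (step 1): P = [8];  Q = [1]
  Insert 3 (step 2): P = [3] / [8];  Q = [1] / [2]
  Insert 7 (step 3): P = [3, 7] / [8];  Q = [1, 3] / [2]
  Insert 1 (step 4): P = [1, 7] / [3] / [8];  Q = [1, 3] / [2] / [4]
  Insert 6 (step 5): P = [1, 6] / [3, 7] / [8];  Q = [1, 3] / [2, 5] / [4]
  Insert 4 (step 6): P = [1, 4] / [3, 6] / [7] / [8];  Q = [1, 3] / [2, 5] / [4] / [6]
  Insert 5 (step 7): P = [1, 4, 5] / [3, 6] / [7] / [8];  Q = [1, 3, 7] / [2, 5] / [4] / [6]
  Insert 2 (step 8): P = [1, 2, 5] / [3, 4] / [6] / [7] / [8];  Q = [1, 3, 7] / [2, 5] / [4] / [6] / [8]
Final shape: (3, 2, 1, 1, 1).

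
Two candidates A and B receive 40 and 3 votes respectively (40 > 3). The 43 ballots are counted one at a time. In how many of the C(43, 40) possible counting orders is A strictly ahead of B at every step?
Strict-lead orderings = 10619

Total orderings of the 43 votes with 40 for A: C(43, 40) = 12341. By the Bertrand ballot formula (Cycle Lemma / reflection principle), the number of orderings in which A is strictly ahead of B throughout is (p − q)/(p + q) · C(p + q, p) = (40 − 3)/(40 + 3) · 12341 = 10619.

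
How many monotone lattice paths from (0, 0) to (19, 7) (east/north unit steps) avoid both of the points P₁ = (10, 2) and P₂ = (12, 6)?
Number of paths = 385076

Inclusion–exclusion. Total paths: C(26, 19) = 657800. Through P₁: C(12, 10)·C(14, 9) = 132132. Through P₂: C(18, 12)·C(8, 7) = 148512. Since P₁ is strictly southwest of P₂, a monotone path through both must visit P₁ then P₂; paths through both = C(12, 10)·C(6, 2)·C(8, 7) = 7920. Avoid both = 657800 − 132132 − 148512 + 7920 = 385076.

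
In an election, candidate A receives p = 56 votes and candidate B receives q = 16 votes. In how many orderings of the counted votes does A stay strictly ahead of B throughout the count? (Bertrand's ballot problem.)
Strict-lead orderings = 2286836123425060

Total orderings of the 72 votes with 56 for A: C(72, 56) = 4116305022165108. By the Bertrand ballot formula (Cycle Lemma / reflection principle), the number of orderings in which A is strictly ahead of B throughout is (p − q)/(p + q) · C(p + q, p) = (56 − 16)/(56 + 16) · 4116305022165108 = 2286836123425060.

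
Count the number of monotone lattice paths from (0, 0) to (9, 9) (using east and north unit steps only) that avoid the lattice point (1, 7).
Number of paths = 48260

Total paths from (0, 0) to (9, 9): C(18, 9) = 48620. Paths through (1, 7): (paths (0, 0) → (1, 7)) × (paths (1, 7) → (9, 9)) = C(8, 1) · C(10, 8) = 8 · 45 = 360. Avoidance count = 48620 − 360 = 48260.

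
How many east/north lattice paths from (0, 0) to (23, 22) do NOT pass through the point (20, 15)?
Number of paths = 3726962184600

Total paths from (0, 0) to (23, 22): C(45, 23) = 4116715363800. Paths through (20, 15): (paths (0, 0) → (20, 15)) × (paths (20, 15) → (23, 22)) = C(35, 20) · C(10, 3) = 3247943160 · 120 = 389753179200. Avoidance count = 4116715363800 − 389753179200 = 3726962184600.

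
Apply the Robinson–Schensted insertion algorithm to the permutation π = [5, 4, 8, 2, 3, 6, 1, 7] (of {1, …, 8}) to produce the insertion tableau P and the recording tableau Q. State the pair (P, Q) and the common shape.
P = [1, 3, 6, 7] / [2, 8] / [4] / [5];  Q = [1, 3, 6, 8] / [2, 5] / [4] / [7];  common shape = (4, 2, 1, 1)

Row-insert the values π_1, π_2, … into P one at a time, bumping the leftmost entry strictly greater than the inserted value down to the next row. The recording tableau Q records, in position (i, j), the step at which that cell was added to P.
  Insert 5 (step 1): P = [5];  Q = [1]
  Insert 4 (step 2): P = [4] / [5];  Q = [1] / [2]
  Insert 8 (step 3): P = [4, 8] / [5];  Q = [1, 3] / [2]
  Insert 2 (step 4): P = [2, 8] / [4] / [5];  Q = [1, 3] / [2] / [4]
  Insert 3 (step 5): P = [2, 3] / [4, 8] / [5];  Q = [1, 3] / [2, 5] / [4]
  Insert 6 (step 6): P = [2, 3, 6] / [4, 8] / [5];  Q = [1, 3, 6] / [2, 5] / [4]
  Insert 1 (step 7): P = [1, 3, 6] / [2, 8] / [4] / [5];  Q = [1, 3, 6] / [2, 5] / [4] / [7]
  Insert 7 (step 8): P = [1, 3, 6, 7] / [2, 8] / [4] / [5];  Q = [1, 3, 6, 8] / [2, 5] / [4] / [7]
Final shape: (4, 2, 1, 1).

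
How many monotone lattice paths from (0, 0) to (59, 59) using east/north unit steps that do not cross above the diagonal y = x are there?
C_59 = 405944995127576985730643443367112

These NE paths below the diagonal are counted by the Catalan number C_n = (1/(n + 1)) · C(2n, n). For n = 59: C_59 = (1/60) · C(118, 59) = 24356699707654619143838606602026720/60 = 405944995127576985730643443367112.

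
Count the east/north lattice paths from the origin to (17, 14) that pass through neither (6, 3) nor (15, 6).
Number of paths = 204315957

Inclusion–exclusion. Total paths: C(31, 17) = 265182525. Through P₁: C(9, 6)·C(22, 11) = 59256288. Through P₂: C(21, 15)·C(10, 2) = 2441880. Since P₁ is strictly southwest of P₂, a monotone path through both must visit P₁ then P₂; paths through both = C(9, 6)·C(12, 9)·C(10, 2) = 831600. Avoid both = 265182525 − 59256288 − 2441880 + 831600 = 204315957.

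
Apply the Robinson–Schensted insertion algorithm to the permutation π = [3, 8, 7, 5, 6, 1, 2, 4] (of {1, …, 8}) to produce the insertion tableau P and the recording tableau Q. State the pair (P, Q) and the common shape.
P = [1, 2, 4] / [3, 5, 6] / [7] / [8];  Q = [1, 2, 5] / [3, 7, 8] / [4] / [6];  common shape = (3, 3, 1, 1)

Row-insert the values π_1, π_2, … into P one at a time, bumping the leftmost entry strictly greater than the inserted value down to the next row. The recording tableau Q records, in position (i, j), the step at which that cell was added to P.
  Insert 3 (step 1): P = [3];  Q = [1]
  Insert 8 (step 2): P = [3, 8];  Q = [1, 2]
  Insert 7 (step 3): P = [3, 7] / [8];  Q = [1, 2] / [3]
  Insert 5 (step 4): P = [3, 5] / [7] / [8];  Q = [1, 2] / [3] / [4]
  Insert 6 (step 5): P = [3, 5, 6] / [7] / [8];  Q = [1, 2, 5] / [3] / [4]
  Insert 1 (step 6): P = [1, 5, 6] / [3] / [7] / [8];  Q = [1, 2, 5] / [3] / [4] / [6]
  Insert 2 (step 7): P = [1, 2, 6] / [3, 5] / [7] / [8];  Q = [1, 2, 5] / [3, 7] / [4] / [6]
  Insert 4 (step 8): P = [1, 2, 4] / [3, 5, 6] / [7] / [8];  Q = [1, 2, 5] / [3, 7, 8] / [4] / [6]
Final shape: (3, 3, 1, 1).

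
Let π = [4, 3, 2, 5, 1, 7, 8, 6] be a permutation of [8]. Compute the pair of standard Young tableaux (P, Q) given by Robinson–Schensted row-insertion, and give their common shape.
P = [1, 5, 6, 8] / [2, 7] / [3] / [4];  Q = [1, 4, 6, 7] / [2, 8] / [3] / [5];  common shape = (4, 2, 1, 1)

Row-insert the values π_1, π_2, … into P one at a time, bumping the leftmost entry strictly greater than the inserted value down to the next row. The recording tableau Q records, in position (i, j), the step at which that cell was added to P.
  Insert 4 (step 1): P = [4];  Q = [1]
  Insert 3 (step 2): P = [3] / [4];  Q = [1] / [2]
  Insert 2 (step 3): P = [2] / [3] / [4];  Q = [1] / [2] / [3]
  Insert 5 (step 4): P = [2, 5] / [3] / [4];  Q = [1, 4] / [2] / [3]
  Insert 1 (step 5): P = [1, 5] / [2] / [3] / [4];  Q = [1, 4] / [2] / [3] / [5]
  Insert 7 (step 6): P = [1, 5, 7] / [2] / [3] / [4];  Q = [1, 4, 6] / [2] / [3] / [5]
  Insert 8 (step 7): P = [1, 5, 7, 8] / [2] / [3] / [4];  Q = [1, 4, 6, 7] / [2] / [3] / [5]
  Insert 6 (step 8): P = [1, 5, 6, 8] / [2, 7] / [3] / [4];  Q = [1, 4, 6, 7] / [2, 8] / [3] / [5]
Final shape: (4, 2, 1, 1).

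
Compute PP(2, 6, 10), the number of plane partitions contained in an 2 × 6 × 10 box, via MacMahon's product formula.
PP(2, 6, 10) = 14158144

Evaluate the triple product over i = 1..2, j = 1..6, k = 1..10. The factors are (2/1) · (3/2) · (4/3) · (5/4) · (6/5) · (7/6) · (8/7) · (9/8) · … (120 factors total). The numerators and denominators telescope so the product is an integer; carrying out the multiplication exactly gives PP(2, 6, 10) = 14158144.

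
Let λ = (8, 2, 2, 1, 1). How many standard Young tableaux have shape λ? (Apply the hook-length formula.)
# SYT of shape (8, 2, 2, 1, 1) = 14014

Hook-length formula: f^λ = n! / Π hook(c), product over all cells c of the Young diagram. For λ = (8, 2, 2, 1, 1), n = 14 boxes. Hook lengths by row (left-to-right, top-to-bottom): [12, 9, 6, 5, 4, 3, 2, 1]; [5, 2]; [4, 1]; [2]; [1]. Product of hooks = 6220800. So f^λ = 14! / 6220800 = 87178291200 / 6220800 = 14014.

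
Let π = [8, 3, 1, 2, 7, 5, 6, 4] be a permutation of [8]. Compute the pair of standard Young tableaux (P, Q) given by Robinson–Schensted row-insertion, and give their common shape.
P = [1, 2, 4, 6] / [3, 5] / [7] / [8];  Q = [1, 4, 5, 7] / [2, 6] / [3] / [8];  common shape = (4, 2, 1, 1)

Row-insert the values π_1, π_2, … into P one at a time, bumping the leftmost entry strictly greater than the inserted value down to the next row. The recording tableau Q records, in position (i, j), the step at which that cell was added to P.
  Insert 8 (step 1): P = [8];  Q = [1]
  Insert 3 (step 2): P = [3] / [8];  Q = [1] / [2]
  Insert 1 (step 3): P = [1] / [3] / [8];  Q = [1] / [2] / [3]
  Insert 2 (step 4): P = [1, 2] / [3] / [8];  Q = [1, 4] / [2] / [3]
  Insert 7 (step 5): P = [1, 2, 7] / [3] / [8];  Q = [1, 4, 5] / [2] / [3]
  Insert 5 (step 6): P = [1, 2, 5] / [3, 7] / [8];  Q = [1, 4, 5] / [2, 6] / [3]
  Insert 6 (step 7): P = [1, 2, 5, 6] / [3, 7] / [8];  Q = [1, 4, 5, 7] / [2, 6] / [3]
  Insert 4 (step 8): P = [1, 2, 4, 6] / [3, 5] / [7] / [8];  Q = [1, 4, 5, 7] / [2, 6] / [3] / [8]
Final shape: (4, 2, 1, 1).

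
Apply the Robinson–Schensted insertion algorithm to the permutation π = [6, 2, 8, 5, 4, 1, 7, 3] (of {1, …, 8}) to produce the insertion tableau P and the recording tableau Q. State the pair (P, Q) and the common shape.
P = [1, 3, 7] / [2, 4] / [5, 8] / [6];  Q = [1, 3, 7] / [2, 4] / [5, 8] / [6];  common shape = (3, 2, 2, 1)

Row-insert the values π_1, π_2, … into P one at a time, bumping the leftmost entry strictly greater than the inserted value down to the next row. The recording tableau Q records, in position (i, j), the step at which that cell was added to P.
  Insert 6 (step 1): P = [6];  Q = [1]
  Insert 2 (step 2): P = [2] / [6];  Q = [1] / [2]
  Insert 8 (step 3): P = [2, 8] / [6];  Q = [1, 3] / [2]
  Insert 5 (step 4): P = [2, 5] / [6, 8];  Q = [1, 3] / [2, 4]
  Insert 4 (step 5): P = [2, 4] / [5, 8] / [6];  Q = [1, 3] / [2, 4] / [5]
  Insert 1 (step 6): P = [1, 4] / [2, 8] / [5] / [6];  Q = [1, 3] / [2, 4] / [5] / [6]
  Insert 7 (step 7): P = [1, 4, 7] / [2, 8] / [5] / [6];  Q = [1, 3, 7] / [2, 4] / [5] / [6]
  Insert 3 (step 8): P = [1, 3, 7] / [2, 4] / [5, 8] / [6];  Q = [1, 3, 7] / [2, 4] / [5, 8] / [6]
Final shape: (3, 2, 2, 1).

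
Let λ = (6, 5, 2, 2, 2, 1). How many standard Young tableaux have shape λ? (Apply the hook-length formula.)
# SYT of shape (6, 5, 2, 2, 2, 1) = 7920640

Hook-length formula: f^λ = n! / Π hook(c), product over all cells c of the Young diagram. For λ = (6, 5, 2, 2, 2, 1), n = 18 boxes. Hook lengths by row (left-to-right, top-to-bottom): [11, 9, 5, 4, 3, 1]; [9, 7, 3, 2, 1]; [5, 3]; [4, 2]; [3, 1]; [1]. Product of hooks = 808315200. So f^λ = 18! / 808315200 = 6402373705728000 / 808315200 = 7920640.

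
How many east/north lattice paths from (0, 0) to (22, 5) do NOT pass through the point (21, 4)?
Number of paths = 55430

Total paths from (0, 0) to (22, 5): C(27, 22) = 80730. Paths through (21, 4): (paths (0, 0) → (21, 4)) × (paths (21, 4) → (22, 5)) = C(25, 21) · C(2, 1) = 12650 · 2 = 25300. Avoidance count = 80730 − 25300 = 55430.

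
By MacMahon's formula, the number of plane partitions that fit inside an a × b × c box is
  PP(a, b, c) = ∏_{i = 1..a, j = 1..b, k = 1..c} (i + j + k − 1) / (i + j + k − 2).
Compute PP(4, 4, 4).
PP(4, 4, 4) = 232848

Evaluate the triple product over i = 1..4, j = 1..4, k = 1..4. The factors are (2/1) · (3/2) · (4/3) · (5/4) · (3/2) · (4/3) · (5/4) · (6/5) · … (64 factors total). The numerators and denominators telescope so the product is an integer; carrying out the multiplication exactly gives PP(4, 4, 4) = 232848.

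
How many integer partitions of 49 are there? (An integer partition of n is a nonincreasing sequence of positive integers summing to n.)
p(49) = 173525

Compute p(n) via the recurrence p(n, m) = p(n, m−1) + p(n−m, m), where p(n, m) counts partitions of n with all parts ≤ m and p(n) = p(n, n). The base cases are p(0, m) = 1 and p(n, 0) = 0 for n > 0. Filling the table yields p(49) = 173525. (Euler's pentagonal recurrence is an alternative.)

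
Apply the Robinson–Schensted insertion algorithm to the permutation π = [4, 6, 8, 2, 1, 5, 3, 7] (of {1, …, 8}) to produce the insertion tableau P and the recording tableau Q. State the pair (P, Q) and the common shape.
P = [1, 3, 7] / [2, 5, 8] / [4, 6];  Q = [1, 2, 3] / [4, 6, 8] / [5, 7];  common shape = (3, 3, 2)

Row-insert the values π_1, π_2, … into P one at a time, bumping the leftmost entry strictly greater than the inserted value down to the next row. The recording tableau Q records, in position (i, j), the step at which that cell was added to P.
  Insert 4 (step 1): P = [4];  Q = [1]
  Insert 6 (step 2): P = [4, 6];  Q = [1, 2]
  Insert 8 (step 3): P = [4, 6, 8];  Q = [1, 2, 3]
  Insert 2 (step 4): P = [2, 6, 8] / [4];  Q = [1, 2, 3] / [4]
  Insert 1 (step 5): P = [1, 6, 8] / [2] / [4];  Q = [1, 2, 3] / [4] / [5]
  Insert 5 (step 6): P = [1, 5, 8] / [2, 6] / [4];  Q = [1, 2, 3] / [4, 6] / [5]
  Insert 3 (step 7): P = [1, 3, 8] / [2, 5] / [4, 6];  Q = [1, 2, 3] / [4, 6] / [5, 7]
  Insert 7 (step 8): P = [1, 3, 7] / [2, 5, 8] / [4, 6];  Q = [1, 2, 3] / [4, 6, 8] / [5, 7]
Final shape: (3, 3, 2).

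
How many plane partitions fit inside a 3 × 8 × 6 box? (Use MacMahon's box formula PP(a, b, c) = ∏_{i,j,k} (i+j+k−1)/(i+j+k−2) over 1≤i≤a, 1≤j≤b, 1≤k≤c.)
PP(3, 8, 6) = 614083470

Evaluate the triple product over i = 1..3, j = 1..8, k = 1..6. The factors are (2/1) · (3/2) · (4/3) · (5/4) · (6/5) · (7/6) · (3/2) · (4/3) · … (144 factors total). The numerators and denominators telescope so the product is an integer; carrying out the multiplication exactly gives PP(3, 8, 6) = 614083470.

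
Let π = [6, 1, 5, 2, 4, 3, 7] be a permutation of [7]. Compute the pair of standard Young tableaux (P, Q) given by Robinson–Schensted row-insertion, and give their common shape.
P = [1, 2, 3, 7] / [4] / [5] / [6];  Q = [1, 3, 5, 7] / [2] / [4] / [6];  common shape = (4, 1, 1, 1)

Row-insert the values π_1, π_2, … into P one at a time, bumping the leftmost entry strictly greater than the inserted value down to the next row. The recording tableau Q records, in position (i, j), the step at which that cell was added to P.
  Insert 6 (step 1): P = [6];  Q = [1]
  Insert 1 (step 2): P = [1] / [6];  Q = [1] / [2]
  Insert 5 (step 3): P = [1, 5] / [6];  Q = [1, 3] / [2]
  Insert 2 (step 4): P = [1, 2] / [5] / [6];  Q = [1, 3] / [2] / [4]
  Insert 4 (step 5): P = [1, 2, 4] / [5] / [6];  Q = [1, 3, 5] / [2] / [4]
  Insert 3 (step 6): P = [1, 2, 3] / [4] / [5] / [6];  Q = [1, 3, 5] / [2] / [4] / [6]
  Insert 7 (step 7): P = [1, 2, 3, 7] / [4] / [5] / [6];  Q = [1, 3, 5, 7] / [2] / [4] / [6]
Final shape: (4, 1, 1, 1).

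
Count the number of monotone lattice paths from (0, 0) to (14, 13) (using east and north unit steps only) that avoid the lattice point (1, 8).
Number of paths = 19981188

Total paths from (0, 0) to (14, 13): C(27, 14) = 20058300. Paths through (1, 8): (paths (0, 0) → (1, 8)) × (paths (1, 8) → (14, 13)) = C(9, 1) · C(18, 13) = 9 · 8568 = 77112. Avoidance count = 20058300 − 77112 = 19981188.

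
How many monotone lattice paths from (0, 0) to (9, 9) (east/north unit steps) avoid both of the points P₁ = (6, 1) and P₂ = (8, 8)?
Number of paths = 22229

Inclusion–exclusion. Total paths: C(18, 9) = 48620. Through P₁: C(7, 6)·C(11, 3) = 1155. Through P₂: C(16, 8)·C(2, 1) = 25740. Since P₁ is strictly southwest of P₂, a monotone path through both must visit P₁ then P₂; paths through both = C(7, 6)·C(9, 2)·C(2, 1) = 504. Avoid both = 48620 − 1155 − 25740 + 504 = 22229.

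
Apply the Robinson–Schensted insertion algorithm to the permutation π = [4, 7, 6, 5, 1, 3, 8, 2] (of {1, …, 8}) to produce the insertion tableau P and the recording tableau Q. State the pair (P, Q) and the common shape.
P = [1, 2, 8] / [3, 5] / [4] / [6] / [7];  Q = [1, 2, 7] / [3, 6] / [4] / [5] / [8];  common shape = (3, 2, 1, 1, 1)

Row-insert the values π_1, π_2, … into P one at a time, bumping the leftmost entry strictly greater than the inserted value down to the next row. The recording tableau Q records, in position (i, j), the step at which that cell was added to P.
  Insert 4 (step 1): P = [4];  Q = [1]
  Insert 7 (step 2): P = [4, 7];  Q = [1, 2]
  Insert 6 (step 3): P = [4, 6] / [7];  Q = [1, 2] / [3]
  Insert 5 (step 4): P = [4, 5] / [6] / [7];  Q = [1, 2] / [3] / [4]
  Insert 1 (step 5): P = [1, 5] / [4] / [6] / [7];  Q = [1, 2] / [3] / [4] / [5]
  Insert 3 (step 6): P = [1, 3] / [4, 5] / [6] / [7];  Q = [1, 2] / [3, 6] / [4] / [5]
  Insert 8 (step 7): P = [1, 3, 8] / [4, 5] / [6] / [7];  Q = [1, 2, 7] / [3, 6] / [4] / [5]
  Insert 2 (step 8): P = [1, 2, 8] / [3, 5] / [4] / [6] / [7];  Q = [1, 2, 7] / [3, 6] / [4] / [5] / [8]
Final shape: (3, 2, 1, 1, 1).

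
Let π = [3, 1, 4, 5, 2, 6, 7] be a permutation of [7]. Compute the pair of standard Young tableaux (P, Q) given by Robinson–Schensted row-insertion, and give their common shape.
P = [1, 2, 5, 6, 7] / [3, 4];  Q = [1, 3, 4, 6, 7] / [2, 5];  common shape = (5, 2)

Row-insert the values π_1, π_2, … into P one at a time, bumping the leftmost entry strictly greater than the inserted value down to the next row. The recording tableau Q records, in position (i, j), the step at which that cell was added to P.
  Insert 3 (step 1): P = [3];  Q = [1]
  Insert 1 (step 2): P = [1] / [3];  Q = [1] / [2]
  Insert 4 (step 3): P = [1, 4] / [3];  Q = [1, 3] / [2]
  Insert 5 (step 4): P = [1, 4, 5] / [3];  Q = [1, 3, 4] / [2]
  Insert 2 (step 5): P = [1, 2, 5] / [3, 4];  Q = [1, 3, 4] / [2, 5]
  Insert 6 (step 6): P = [1, 2, 5, 6] / [3, 4];  Q = [1, 3, 4, 6] / [2, 5]
  Insert 7 (step 7): P = [1, 2, 5, 6, 7] / [3, 4];  Q = [1, 3, 4, 6, 7] / [2, 5]
Final shape: (5, 2).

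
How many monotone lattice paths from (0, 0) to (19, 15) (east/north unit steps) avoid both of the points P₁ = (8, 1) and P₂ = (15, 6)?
Number of paths = 1782148680

Inclusion–exclusion. Total paths: C(34, 19) = 1855967520. Through P₁: C(9, 8)·C(25, 11) = 40116600. Through P₂: C(21, 15)·C(13, 4) = 38798760. Since P₁ is strictly southwest of P₂, a monotone path through both must visit P₁ then P₂; paths through both = C(9, 8)·C(12, 7)·C(13, 4) = 5096520. Avoid both = 1855967520 − 40116600 − 38798760 + 5096520 = 1782148680.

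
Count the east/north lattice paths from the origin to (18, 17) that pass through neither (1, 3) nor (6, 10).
Number of paths = 3232959630

Inclusion–exclusion. Total paths: C(35, 18) = 4537567650. Through P₁: C(4, 1)·C(31, 17) = 1060730100. Through P₂: C(16, 6)·C(19, 12) = 403507104. Since P₁ is strictly southwest of P₂, a monotone path through both must visit P₁ then P₂; paths through both = C(4, 1)·C(12, 5)·C(19, 12) = 159629184. Avoid both = 4537567650 − 1060730100 − 403507104 + 159629184 = 3232959630.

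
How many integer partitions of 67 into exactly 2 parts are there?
p(67, 2 parts) = 33

Partitions of n into exactly k parts are in bijection with partitions of n − k into at most k parts (subtract 1 from each part). So p(67, exactly 2) = p(65, parts ≤ 2). Computing via the recurrence p(m, j) = p(m, j−1) + p(m−j, j) gives 33.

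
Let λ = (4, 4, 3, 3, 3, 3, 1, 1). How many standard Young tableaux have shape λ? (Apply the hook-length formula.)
# SYT of shape (4, 4, 3, 3, 3, 3, 1, 1) = 224478540

Hook-length formula: f^λ = n! / Π hook(c), product over all cells c of the Young diagram. For λ = (4, 4, 3, 3, 3, 3, 1, 1), n = 22 boxes. Hook lengths by row (left-to-right, top-to-bottom): [11, 8, 7, 2]; [10, 7, 6, 1]; [8, 5, 4]; [7, 4, 3]; [6, 3, 2]; [5, 2, 1]; [2]; [1]. Product of hooks = 5007163392000. So f^λ = 22! / 5007163392000 = 1124000727777607680000 / 5007163392000 = 224478540.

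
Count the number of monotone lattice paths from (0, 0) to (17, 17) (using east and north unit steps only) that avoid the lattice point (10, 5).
Number of paths = 2182291056

Total paths from (0, 0) to (17, 17): C(34, 17) = 2333606220. Paths through (10, 5): (paths (0, 0) → (10, 5)) × (paths (10, 5) → (17, 17)) = C(15, 10) · C(19, 7) = 3003 · 50388 = 151315164. Avoidance count = 2333606220 − 151315164 = 2182291056.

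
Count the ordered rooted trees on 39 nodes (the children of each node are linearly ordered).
C_38 = 176733862787006701400

These ordered rooted trees are counted by the Catalan number C_n = (1/(n + 1)) · C(2n, n). For n = 38: C_38 = (1/39) · C(76, 38) = 6892620648693261354600/39 = 176733862787006701400.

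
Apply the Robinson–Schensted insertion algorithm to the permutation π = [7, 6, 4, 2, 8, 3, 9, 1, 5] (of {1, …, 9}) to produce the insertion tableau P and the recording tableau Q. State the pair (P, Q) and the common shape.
P = [1, 3, 5] / [2, 8, 9] / [4] / [6] / [7];  Q = [1, 5, 7] / [2, 6, 9] / [3] / [4] / [8];  common shape = (3, 3, 1, 1, 1)

Row-insert the values π_1, π_2, … into P one at a time, bumping the leftmost entry strictly greater than the inserted value down to the next row. The recording tableau Q records, in position (i, j), the step at which that cell was added to P.
  Insert 7 (step 1): P = [7];  Q = [1]
  Insert 6 (step 2): P = [6] / [7];  Q = [1] / [2]
  Insert 4 (step 3): P = [4] / [6] / [7];  Q = [1] / [2] / [3]
  Insert 2 (step 4): P = [2] / [4] / [6] / [7];  Q = [1] / [2] / [3] / [4]
  Insert 8 (step 5): P = [2, 8] / [4] / [6] / [7];  Q = [1, 5] / [2] / [3] / [4]
  Insert 3 (step 6): P = [2, 3] / [4, 8] / [6] / [7];  Q = [1, 5] / [2, 6] / [3] / [4]
  Insert 9 (step 7): P = [2, 3, 9] / [4, 8] / [6] / [7];  Q = [1, 5, 7] / [2, 6] / [3] / [4]
  Insert 1 (step 8): P = [1, 3, 9] / [2, 8] / [4] / [6] / [7];  Q = [1, 5, 7] / [2, 6] / [3] / [4] / [8]
  Insert 5 (step 9): P = [1, 3, 5] / [2, 8, 9] / [4] / [6] / [7];  Q = [1, 5, 7] / [2, 6, 9] / [3] / [4] / [8]
Final shape: (3, 3, 1, 1, 1).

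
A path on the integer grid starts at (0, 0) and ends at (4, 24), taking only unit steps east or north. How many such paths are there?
Number of paths = 20475

A monotone lattice path from (0, 0) to (4, 24) consists of 4 east steps and 24 north steps in some order, so it is determined by which 4 of the 28 steps are east. The count is C(28, 4) = 20475.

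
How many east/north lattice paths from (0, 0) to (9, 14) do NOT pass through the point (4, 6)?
Number of paths = 546920

Total paths from (0, 0) to (9, 14): C(23, 9) = 817190. Paths through (4, 6): (paths (0, 0) → (4, 6)) × (paths (4, 6) → (9, 14)) = C(10, 4) · C(13, 5) = 210 · 1287 = 270270. Avoidance count = 817190 − 270270 = 546920.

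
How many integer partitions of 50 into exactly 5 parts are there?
p(50, 5 parts) = 2611

Partitions of n into exactly k parts are in bijection with partitions of n − k into at most k parts (subtract 1 from each part). So p(50, exactly 5) = p(45, parts ≤ 5). Computing via the recurrence p(m, j) = p(m, j−1) + p(m−j, j) gives 2611.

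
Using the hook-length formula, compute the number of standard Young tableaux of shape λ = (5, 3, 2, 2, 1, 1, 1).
# SYT of shape (5, 3, 2, 2, 1, 1, 1) = 184275

Hook-length formula: f^λ = n! / Π hook(c), product over all cells c of the Young diagram. For λ = (5, 3, 2, 2, 1, 1, 1), n = 15 boxes. Hook lengths by row (left-to-right, top-to-bottom): [11, 7, 4, 2, 1]; [8, 4, 1]; [6, 2]; [5, 1]; [3]; [2]; [1]. Product of hooks = 7096320. So f^λ = 15! / 7096320 = 1307674368000 / 7096320 = 184275.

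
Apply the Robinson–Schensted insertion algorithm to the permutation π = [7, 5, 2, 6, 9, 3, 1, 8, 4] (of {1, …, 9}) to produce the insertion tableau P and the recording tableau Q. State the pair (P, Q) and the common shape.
P = [1, 3, 4] / [2, 6, 8] / [5, 9] / [7];  Q = [1, 4, 5] / [2, 6, 8] / [3, 9] / [7];  common shape = (3, 3, 2, 1)

Row-insert the values π_1, π_2, … into P one at a time, bumping the leftmost entry strictly greater than the inserted value down to the next row. The recording tableau Q records, in position (i, j), the step at which that cell was added to P.
  Insert 7 (step 1): P = [7];  Q = [1]
  Insert 5 (step 2): P = [5] / [7];  Q = [1] / [2]
  Insert 2 (step 3): P = [2] / [5] / [7];  Q = [1] / [2] / [3]
  Insert 6 (step 4): P = [2, 6] / [5] / [7];  Q = [1, 4] / [2] / [3]
  Insert 9 (step 5): P = [2, 6, 9] / [5] / [7];  Q = [1, 4, 5] / [2] / [3]
  Insert 3 (step 6): P = [2, 3, 9] / [5, 6] / [7];  Q = [1, 4, 5] / [2, 6] / [3]
  Insert 1 (step 7): P = [1, 3, 9] / [2, 6] / [5] / [7];  Q = [1, 4, 5] / [2, 6] / [3] / [7]
  Insert 8 (step 8): P = [1, 3, 8] / [2, 6, 9] / [5] / [7];  Q = [1, 4, 5] / [2, 6, 8] / [3] / [7]
  Insert 4 (step 9): P = [1, 3, 4] / [2, 6, 8] / [5, 9] / [7];  Q = [1, 4, 5] / [2, 6, 8] / [3, 9] / [7]
Final shape: (3, 3, 2, 1).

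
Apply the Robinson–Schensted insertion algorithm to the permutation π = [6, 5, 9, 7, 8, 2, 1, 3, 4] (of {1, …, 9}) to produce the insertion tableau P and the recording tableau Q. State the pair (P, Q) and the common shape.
P = [1, 3, 4] / [2, 7, 8] / [5, 9] / [6];  Q = [1, 3, 5] / [2, 4, 9] / [6, 8] / [7];  common shape = (3, 3, 2, 1)

Row-insert the values π_1, π_2, … into P one at a time, bumping the leftmost entry strictly greater than the inserted value down to the next row. The recording tableau Q records, in position (i, j), the step at which that cell was added to P.
  Insert 6 (step 1): P = [6];  Q = [1]
  Insert 5 (step 2): P = [5] / [6];  Q = [1] / [2]
  Insert 9 (step 3): P = [5, 9] / [6];  Q = [1, 3] / [2]
  Insert 7 (step 4): P = [5, 7] / [6, 9];  Q = [1, 3] / [2, 4]
  Insert 8 (step 5): P = [5, 7, 8] / [6, 9];  Q = [1, 3, 5] / [2, 4]
  Insert 2 (step 6): P = [2, 7, 8] / [5, 9] / [6];  Q = [1, 3, 5] / [2, 4] / [6]
  Insert 1 (step 7): P = [1, 7, 8] / [2, 9] / [5] / [6];  Q = [1, 3, 5] / [2, 4] / [6] / [7]
  Insert 3 (step 8): P = [1, 3, 8] / [2, 7] / [5, 9] / [6];  Q = [1, 3, 5] / [2, 4] / [6, 8] / [7]
  Insert 4 (step 9): P = [1, 3, 4] / [2, 7, 8] / [5, 9] / [6];  Q = [1, 3, 5] / [2, 4, 9] / [6, 8] / [7]
Final shape: (3, 3, 2, 1).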